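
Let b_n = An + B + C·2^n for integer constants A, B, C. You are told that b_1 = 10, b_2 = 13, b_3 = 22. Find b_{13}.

Plug in n = 1, 2, 3: A + B + 2C = 10; 2A + B + 4C = 13; 3A + B + 8C = 22.
Subtracting the first from the second: A + 2C = 3.
Subtracting the second from the third: A + 4C = 9.
Solving: C = 3, A = -3, then B = 7.
Hence b_{13} = -3·13 + 7 + 3·8192 = 24544.

24544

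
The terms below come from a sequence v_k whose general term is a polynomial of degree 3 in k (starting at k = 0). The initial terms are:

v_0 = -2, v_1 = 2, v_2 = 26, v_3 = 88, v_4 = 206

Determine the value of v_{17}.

1st diffs: 4, 24, 62, 118.
2nd diffs: 20, 38, 56.
3rd diffs: 18, 18 (constant).
So v_k = 3k^3 + k^2 - 2.
Evaluating at k = 17 gives v_{17} = 15026.

15026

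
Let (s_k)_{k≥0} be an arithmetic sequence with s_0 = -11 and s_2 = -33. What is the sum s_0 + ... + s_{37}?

Common difference d = (-33 - (-11)) / (2 - 0) = -11.
s_k = -11 + (k - 0)·(-11).
s_{37} = -418; S = 38·(-11 + (-418))/2 = -8151.

-8151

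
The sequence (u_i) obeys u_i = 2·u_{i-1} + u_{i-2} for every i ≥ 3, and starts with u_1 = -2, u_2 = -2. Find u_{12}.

Applying the relation repeatedly:
u_3 = -6;  u_4 = -14;  u_5 = -34;  u_6 = -82;  u_7 = -198;  u_8 = -478;  u_9 = -1154;  u_{10} = -2786;  u_{11} = -6726;  u_{12} = -16238.

-16238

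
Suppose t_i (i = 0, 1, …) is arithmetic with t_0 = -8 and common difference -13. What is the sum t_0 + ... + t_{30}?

t_i = -8 + (i - 0)·(-13).
t_{30} = -398; S = 31·(-8 + (-398))/2 = -6293.

-6293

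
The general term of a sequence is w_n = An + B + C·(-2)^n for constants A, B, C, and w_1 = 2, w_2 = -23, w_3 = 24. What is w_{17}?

524266

At n = 1, 2, 3: A + B - 2C = 2; 2A + B + 4C = -23; 3A + B - 8C = 24.
Subtracting the first from the second: A + 6C = -25.
Subtracting the second from the third: A - 12C = 47.
Solving: C = -4, A = -1, then B = -5.
Hence w_{17} = -1·17 + (-5) + (-4)·(-131072) = 524266.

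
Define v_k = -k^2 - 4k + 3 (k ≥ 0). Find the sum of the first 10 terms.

-435

Over k = 0..9: Σk = 45, Σk² = 285.
Total = (-1)·285 + (-4)·45 + (3)·10 = -435.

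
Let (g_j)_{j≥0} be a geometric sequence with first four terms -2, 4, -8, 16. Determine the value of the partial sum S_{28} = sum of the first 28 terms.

178956970

Common ratio r = -2.
g_j = (-2)·(-2)^(j-0).
S = (-2)·((-2)^28 - 1)/(-2 - 1) = (-2)·(268435456 - 1)/(-3) = 178956970.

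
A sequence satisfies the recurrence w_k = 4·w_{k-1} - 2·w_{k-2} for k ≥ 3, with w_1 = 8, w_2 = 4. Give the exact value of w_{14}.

Applying the relation repeatedly:
w_3 = 0  w_4 = -8  w_5 = -32  …  w_{11} = -52224  w_{12} = -178304  w_{13} = -608768  w_{14} = -2078464.

-2078464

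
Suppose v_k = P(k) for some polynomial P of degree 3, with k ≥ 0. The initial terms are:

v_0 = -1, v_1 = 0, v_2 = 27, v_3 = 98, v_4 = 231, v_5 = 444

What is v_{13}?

7188

1st diffs: 1, 27, 71, 133, 213.
2nd diffs: 26, 44, 62, 80.
3rd diffs: 18, 18, 18 (constant).
So v_k = 3k^3 + 4k^2 - 6k - 1.
Evaluating at k = 13 gives v_{13} = 7188.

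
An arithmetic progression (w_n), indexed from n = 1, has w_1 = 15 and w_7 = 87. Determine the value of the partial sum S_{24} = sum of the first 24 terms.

Common difference d = (87 - 15) / (7 - 1) = 12.
w_n = 15 + (n - 1)·12.
w_{24} = 291; S = 24·(15 + 291)/2 = 3672.

3672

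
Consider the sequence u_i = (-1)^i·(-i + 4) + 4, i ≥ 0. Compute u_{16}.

-8

(-1)^16 = 1; -i + 4 at i=16 is -12; so u_{16} = -8.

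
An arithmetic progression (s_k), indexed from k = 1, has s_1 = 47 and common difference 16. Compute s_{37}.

623

s_k = 47 + (k - 1)·16.
s_{37} = 47 + 36·16 = 623.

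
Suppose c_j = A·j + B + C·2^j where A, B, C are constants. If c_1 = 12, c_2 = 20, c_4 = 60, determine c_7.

402

Write the equations: A + B + 2C = 12; 2A + B + 4C = 20; 4A + B + 16C = 60.
Subtracting the first from the second: A + 2C = 8.
Subtracting the second from the third: 2A + 12C = 40.
Solving: C = 3, A = 2, then B = 4.
Therefore c_7 = 14 + 4 + 3·128 = 402.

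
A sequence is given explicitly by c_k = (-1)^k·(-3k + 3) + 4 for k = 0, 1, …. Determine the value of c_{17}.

52

(-1)^17 = -1; -3k + 3 at k=17 is -48; so c_{17} = 52.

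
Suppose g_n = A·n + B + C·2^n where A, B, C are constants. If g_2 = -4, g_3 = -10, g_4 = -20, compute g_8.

-268

Plug in n = 2, 3, 4: 2A + B + 4C = -4; 3A + B + 8C = -10; 4A + B + 16C = -20.
Subtracting the first from the second: A + 4C = -6.
Subtracting the second from the third: A + 8C = -10.
Solving: C = -1, A = -2, then B = 4.
So g_n = -2·n + 4 + (-1)·2^n; at n=8 this is -268.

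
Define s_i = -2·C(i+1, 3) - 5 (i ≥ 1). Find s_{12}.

-577

C(13, 3) = 286, so s_{12} = -577.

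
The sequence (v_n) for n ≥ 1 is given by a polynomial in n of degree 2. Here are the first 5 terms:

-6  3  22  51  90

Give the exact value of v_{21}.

2074

1st diffs: 9, 19, 29, 39.
2nd diffs: 10, 10, 10 (constant).
Newton forward-difference form: v_n = -6 + 9·C(n-1,1) + 10·C(n-1,2).
At n = 21: n-1 = 20, so v_{21} = -6 + 180 + 1900 = 2074.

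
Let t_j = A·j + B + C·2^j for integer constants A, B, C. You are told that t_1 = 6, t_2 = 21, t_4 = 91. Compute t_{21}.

10485856

The three given values yield: A + B + 2C = 6; 2A + B + 4C = 21; 4A + B + 16C = 91.
Subtracting the first from the second: A + 2C = 15.
Subtracting the second from the third: 2A + 12C = 70.
Solving: C = 5, A = 5, then B = -9.
Therefore t_{21} = 105 + (-9) + 5·2097152 = 10485856.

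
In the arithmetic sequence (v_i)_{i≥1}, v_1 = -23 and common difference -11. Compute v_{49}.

v_i = -23 + (i - 1)·(-11).
v_{49} = -23 + 48·(-11) = -551.

-551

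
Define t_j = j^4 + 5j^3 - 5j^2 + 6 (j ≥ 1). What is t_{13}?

38707

t_{13} = 1·13^4 + 5·13^3 - 5·13^2 + 6 = 38707.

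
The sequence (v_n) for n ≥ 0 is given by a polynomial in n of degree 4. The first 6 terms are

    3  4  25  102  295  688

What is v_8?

4267

1st diffs: 1, 21, 77, 193, 393.
2nd diffs: 20, 56, 116, 200.
3rd diffs: 36, 60, 84.
4th diffs: 24, 24 (constant).
Newton forward-difference form: v_n = 3 + 1·C(n,1) + 20·C(n,2) + 36·C(n,3) + 24·C(n,4).
At n = 8: n = 8, so v_8 = 3 + 8 + 560 + 2016 + 1680 = 4267.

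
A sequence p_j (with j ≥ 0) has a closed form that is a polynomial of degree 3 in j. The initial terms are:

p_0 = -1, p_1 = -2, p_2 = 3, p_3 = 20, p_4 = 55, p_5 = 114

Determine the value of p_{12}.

1703

1st diffs: -1, 5, 17, 35, 59.
2nd diffs: 6, 12, 18, 24.
3rd diffs: 6, 6, 6 (constant).
Newton forward-difference form: p_j = -1 + (-1)·C(j,1) + 6·C(j,2) + 6·C(j,3).
At j = 12: j = 12, so p_{12} = -1 - 12 + 396 + 1320 = 1703.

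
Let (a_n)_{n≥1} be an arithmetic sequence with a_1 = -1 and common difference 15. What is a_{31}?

a_n = -1 + (n - 1)·15.
a_{31} = -1 + 30·15 = 449.

449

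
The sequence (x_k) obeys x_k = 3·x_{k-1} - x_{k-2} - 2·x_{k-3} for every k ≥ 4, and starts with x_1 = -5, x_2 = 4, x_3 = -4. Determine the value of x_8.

-270

x_4 = -6; x_5 = -22; x_6 = -52; x_7 = -122; x_8 = -270.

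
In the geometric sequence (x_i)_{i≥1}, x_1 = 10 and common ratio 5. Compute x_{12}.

x_i = 10·5^(i-1).
x_{12} = 10·5^11 = 488281250.

488281250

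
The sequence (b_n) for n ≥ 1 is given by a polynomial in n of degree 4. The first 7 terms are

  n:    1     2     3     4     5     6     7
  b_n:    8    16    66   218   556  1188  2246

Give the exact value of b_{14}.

37708

1st diffs: 8, 50, 152, 338, 632, 1058.
2nd diffs: 42, 102, 186, 294, 426.
3rd diffs: 60, 84, 108, 132.
4th diffs: 24, 24, 24 (constant).
Newton forward-difference form: b_n = 8 + 8·C(n-1,1) + 42·C(n-1,2) + 60·C(n-1,3) + 24·C(n-1,4).
At n = 14: n-1 = 13, so b_{14} = 8 + 104 + 3276 + 17160 + 17160 = 37708.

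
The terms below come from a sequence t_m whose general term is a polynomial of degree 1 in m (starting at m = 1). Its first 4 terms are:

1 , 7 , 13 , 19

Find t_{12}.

67

1st diffs: 6, 6, 6 (constant).
So t_m = 6m - 5.
Evaluating at m = 12 gives t_{12} = 67.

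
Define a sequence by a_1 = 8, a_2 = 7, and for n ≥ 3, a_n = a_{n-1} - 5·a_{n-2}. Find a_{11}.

Compute successive terms:
a_3 = -33;  a_4 = -68;  a_5 = 97;  a_6 = 437;  a_7 = -48;  a_8 = -2233;  a_9 = -1993;  a_{10} = 9172;  a_{11} = 19137.

19137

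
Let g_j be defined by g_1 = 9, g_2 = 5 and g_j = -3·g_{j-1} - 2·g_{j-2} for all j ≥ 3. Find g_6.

Compute successive terms:
g_3 = -33; g_4 = 89; g_5 = -201; g_6 = 425.
(Characteristic roots are -1 and -2.)

425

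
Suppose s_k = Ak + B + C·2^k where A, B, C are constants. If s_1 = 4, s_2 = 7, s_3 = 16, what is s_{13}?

The three given values yield: A + B + 2C = 4; 2A + B + 4C = 7; 3A + B + 8C = 16.
Subtracting the first from the second: A + 2C = 3.
Subtracting the second from the third: A + 4C = 9.
Solving: C = 3, A = -3, then B = 1.
So s_k = -3·k + 1 + 3·2^k; at k=13 this is 24538.

24538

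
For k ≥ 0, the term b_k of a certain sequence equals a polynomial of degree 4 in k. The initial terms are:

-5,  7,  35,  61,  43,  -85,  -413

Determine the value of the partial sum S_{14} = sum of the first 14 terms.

1st diffs: 12, 28, 26, -18, -128, -328.
2nd diffs: 16, -2, -44, -110, -200.
3rd diffs: -18, -42, -66, -90.
4th diffs: -24, -24, -24 (constant).
Newton forward-difference form: b_k = -5 + 12·C(k,1) + 16·C(k,2) + (-18)·C(k,3) + (-24)·C(k,4).
Continuing: …, -1055, -2149, -3857, -6365, …, b_{13} = -20909.
Summing k = 0..13 (14 terms) gives -59220.

-59220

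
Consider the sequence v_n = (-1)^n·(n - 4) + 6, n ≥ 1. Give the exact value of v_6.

8

(-1)^6 = 1; n - 4 at n=6 is 2; so v_6 = 8.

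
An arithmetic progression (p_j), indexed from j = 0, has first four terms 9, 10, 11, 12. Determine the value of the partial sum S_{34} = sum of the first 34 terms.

Common difference d = 1.
p_j = 9 + (j - 0)·1.
p_{33} = 42; S = 34·(9 + 42)/2 = 867.

867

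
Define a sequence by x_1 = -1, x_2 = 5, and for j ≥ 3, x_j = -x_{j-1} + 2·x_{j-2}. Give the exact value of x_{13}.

Step forward from the initial values:
x_3 = -7; x_4 = 17; x_5 = -31; …; x_{10} = 1025; x_{11} = -2047; x_{12} = 4097; x_{13} = -8191.
(Characteristic roots are 1 and -2.)

-8191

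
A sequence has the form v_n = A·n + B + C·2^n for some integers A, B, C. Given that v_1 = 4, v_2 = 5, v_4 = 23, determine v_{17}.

The three given values yield: A + B + 2C = 4; 2A + B + 4C = 5; 4A + B + 16C = 23.
Subtracting the first from the second: A + 2C = 1.
Subtracting the second from the third: 2A + 12C = 18.
Solving: C = 2, A = -3, then B = 3.
Therefore v_{17} = -51 + 3 + 2·131072 = 262096.

262096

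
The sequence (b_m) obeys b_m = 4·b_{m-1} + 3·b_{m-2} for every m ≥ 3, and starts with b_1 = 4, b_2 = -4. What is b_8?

-12508

b_3 = -4  b_4 = -28  b_5 = -124  b_6 = -580  b_7 = -2692  b_8 = -12508.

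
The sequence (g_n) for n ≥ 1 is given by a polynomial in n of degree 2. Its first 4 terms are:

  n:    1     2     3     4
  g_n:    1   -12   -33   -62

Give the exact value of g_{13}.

1st diffs: -13, -21, -29.
2nd diffs: -8, -8 (constant).
So g_n = -4n^2 - n + 6.
Evaluating at n = 13 gives g_{13} = -683.

-683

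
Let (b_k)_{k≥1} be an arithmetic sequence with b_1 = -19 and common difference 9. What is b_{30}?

b_k = -19 + (k - 1)·9.
b_{30} = -19 + 29·9 = 242.

242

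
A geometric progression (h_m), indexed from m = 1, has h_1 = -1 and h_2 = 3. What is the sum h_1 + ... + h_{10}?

14762

Common ratio r = -3.
h_m = (-1)·(-3)^(m-1).
S = (-1)·((-3)^10 - 1)/(-3 - 1) = (-1)·(59049 - 1)/(-4) = 14762.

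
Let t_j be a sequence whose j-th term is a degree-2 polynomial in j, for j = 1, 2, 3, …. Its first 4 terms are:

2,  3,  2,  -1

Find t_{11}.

-78

1st diffs: 1, -1, -3.
2nd diffs: -2, -2 (constant).
Newton forward-difference form: t_j = 2 + 1·C(j-1,1) + (-2)·C(j-1,2).
At j = 11: j-1 = 10, so t_{11} = 2 + 10 - 90 = -78.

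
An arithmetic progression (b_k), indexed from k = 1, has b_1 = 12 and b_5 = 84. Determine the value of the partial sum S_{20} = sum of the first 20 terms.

Common difference d = (84 - 12) / (5 - 1) = 18.
b_k = 12 + (k - 1)·18.
b_{20} = 354; S = 20·(12 + 354)/2 = 3660.

3660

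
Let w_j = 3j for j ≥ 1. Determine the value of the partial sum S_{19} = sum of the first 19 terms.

570

Over j = 1..19: Σj = 190.
Total = (3)·190 = 570.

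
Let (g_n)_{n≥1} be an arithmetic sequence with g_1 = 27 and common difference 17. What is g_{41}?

g_n = 27 + (n - 1)·17.
g_{41} = 27 + 40·17 = 707.

707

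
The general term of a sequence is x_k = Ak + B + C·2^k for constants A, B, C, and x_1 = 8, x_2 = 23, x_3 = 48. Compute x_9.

2598

At k = 1, 2, 3: A + B + 2C = 8; 2A + B + 4C = 23; 3A + B + 8C = 48.
Subtracting the first from the second: A + 2C = 15.
Subtracting the second from the third: A + 4C = 25.
Solving: C = 5, A = 5, then B = -7.
Hence x_9 = 5·9 + (-7) + 5·512 = 2598.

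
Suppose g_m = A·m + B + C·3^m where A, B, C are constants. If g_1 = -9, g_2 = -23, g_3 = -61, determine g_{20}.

-6973568843

At m = 1, 2, 3: A + B + 3C = -9; 2A + B + 9C = -23; 3A + B + 27C = -61.
Subtracting the first from the second: A + 6C = -14.
Subtracting the second from the third: A + 18C = -38.
Solving: C = -2, A = -2, then B = -1.
Therefore g_{20} = -40 + (-1) + (-2)·3486784401 = -6973568843.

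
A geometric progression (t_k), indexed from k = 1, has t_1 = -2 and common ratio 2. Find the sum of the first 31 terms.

t_k = (-2)·2^(k-1).
S = (-2)·(2^31 - 1)/(2 - 1) = (-2)·(2147483648 - 1)/(1) = -4294967294.

-4294967294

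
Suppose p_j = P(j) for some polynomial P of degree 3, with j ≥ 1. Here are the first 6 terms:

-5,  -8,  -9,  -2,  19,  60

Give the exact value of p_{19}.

1st diffs: -3, -1, 7, 21, 41.
2nd diffs: 2, 8, 14, 20.
3rd diffs: 6, 6, 6 (constant).
Newton forward-difference form: p_j = -5 + (-3)·C(j-1,1) + 2·C(j-1,2) + 6·C(j-1,3).
At j = 19: j-1 = 18, so p_{19} = -5 - 54 + 306 + 4896 = 5143.

5143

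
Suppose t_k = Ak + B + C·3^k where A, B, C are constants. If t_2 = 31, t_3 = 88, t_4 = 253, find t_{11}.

At k = 2, 3, 4: 2A + B + 9C = 31; 3A + B + 27C = 88; 4A + B + 81C = 253.
Subtracting the first from the second: A + 18C = 57.
Subtracting the second from the third: A + 54C = 165.
Solving: C = 3, A = 3, then B = -2.
Hence t_{11} = 3·11 + (-2) + 3·177147 = 531472.

531472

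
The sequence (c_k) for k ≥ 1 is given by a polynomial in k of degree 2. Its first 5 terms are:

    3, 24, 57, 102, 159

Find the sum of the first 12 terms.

4062

1st diffs: 21, 33, 45, 57.
2nd diffs: 12, 12, 12 (constant).
So c_k = 6k^2 + 3k - 6.
Continuing: …, 228, 309, 402, 507, …, c_{12} = 894.
Summing k = 1..12 (12 terms) gives 4062.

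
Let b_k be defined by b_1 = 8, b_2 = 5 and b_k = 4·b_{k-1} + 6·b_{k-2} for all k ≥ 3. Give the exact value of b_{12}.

Iterate the recurrence:
b_3 = 68  b_4 = 302  b_5 = 1616  b_6 = 8276  b_7 = 42800  b_8 = 220856  b_9 = 1140224  b_{10} = 5886032  b_{11} = 30385472  b_{12} = 156858080.

156858080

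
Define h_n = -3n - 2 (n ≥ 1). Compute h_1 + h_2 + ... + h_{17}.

-493

Over n = 1..17: Σn = 153.
Total = (-3)·153 + (-2)·17 = -493.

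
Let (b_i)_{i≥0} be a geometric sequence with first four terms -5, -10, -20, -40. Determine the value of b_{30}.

-5368709120

Common ratio r = 2.
b_i = (-5)·2^(i-0).
b_{30} = (-5)·2^30 = -5368709120.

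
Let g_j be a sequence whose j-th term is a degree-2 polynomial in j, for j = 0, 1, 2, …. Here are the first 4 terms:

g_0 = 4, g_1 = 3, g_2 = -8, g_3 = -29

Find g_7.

1st diffs: -1, -11, -21.
2nd diffs: -10, -10 (constant).
So g_j = -5j^2 + 4j + 4.
Evaluating at j = 7 gives g_7 = -213.

-213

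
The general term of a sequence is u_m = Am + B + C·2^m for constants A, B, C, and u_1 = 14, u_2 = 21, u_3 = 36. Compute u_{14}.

Plug in m = 1, 2, 3: A + B + 2C = 14; 2A + B + 4C = 21; 3A + B + 8C = 36.
Subtracting the first from the second: A + 2C = 7.
Subtracting the second from the third: A + 4C = 15.
Solving: C = 4, A = -1, then B = 7.
Hence u_{14} = -1·14 + 7 + 4·16384 = 65529.

65529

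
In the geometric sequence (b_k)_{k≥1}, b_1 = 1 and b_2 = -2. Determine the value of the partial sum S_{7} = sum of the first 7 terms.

Common ratio r = -2.
b_k = 1·(-2)^(k-1).
S = 1·((-2)^7 - 1)/(-2 - 1) = 1·(-128 - 1)/(-3) = 43.

43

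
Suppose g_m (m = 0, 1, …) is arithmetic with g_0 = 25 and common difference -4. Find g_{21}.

-59

g_m = 25 + (m - 0)·(-4).
g_{21} = 25 + 21·(-4) = -59.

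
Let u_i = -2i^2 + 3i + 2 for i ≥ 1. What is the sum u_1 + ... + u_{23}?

Over i = 1..23: Σi = 276, Σi² = 4324.
Total = (-2)·4324 + (3)·276 + (2)·23 = -7774.

-7774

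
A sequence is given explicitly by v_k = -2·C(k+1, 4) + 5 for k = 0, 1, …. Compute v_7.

C(8, 4) = 70, so v_7 = -135.

-135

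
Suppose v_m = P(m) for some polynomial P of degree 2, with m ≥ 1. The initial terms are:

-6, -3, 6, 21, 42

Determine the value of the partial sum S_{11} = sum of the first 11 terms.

1089

1st diffs: 3, 9, 15, 21.
2nd diffs: 6, 6, 6 (constant).
Newton forward-difference form: v_m = -6 + 3·C(m-1,1) + 6·C(m-1,2).
Continuing: …, 69, 102, 141, 186, …, v_{11} = 294.
Summing m = 1..11 (11 terms) gives 1089.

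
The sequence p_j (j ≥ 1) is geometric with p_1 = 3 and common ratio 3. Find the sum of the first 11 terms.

265719

p_j = 3·3^(j-1).
S = 3·(3^11 - 1)/(3 - 1) = 3·(177147 - 1)/(2) = 265719.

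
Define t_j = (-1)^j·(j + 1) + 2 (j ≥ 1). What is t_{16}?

19

(-1)^16 = 1; j + 1 at j=16 is 17; so t_{16} = 19.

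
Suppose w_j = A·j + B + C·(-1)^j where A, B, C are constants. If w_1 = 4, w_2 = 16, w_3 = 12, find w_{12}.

56

The three given values yield: A + B - C = 4; 2A + B + C = 16; 3A + B - C = 12.
Subtracting the first from the second: A + 2C = 12.
Subtracting the second from the third: A - 2C = -4.
Solving: C = 4, A = 4, then B = 4.
Hence w_{12} = 4·12 + 4 + 4·1 = 56.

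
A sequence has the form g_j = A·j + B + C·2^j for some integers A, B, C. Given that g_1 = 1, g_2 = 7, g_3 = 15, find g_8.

283

Plug in j = 1, 2, 3: A + B + 2C = 1; 2A + B + 4C = 7; 3A + B + 8C = 15.
Subtracting the first from the second: A + 2C = 6.
Subtracting the second from the third: A + 4C = 8.
Solving: C = 1, A = 4, then B = -5.
So g_j = 4·j + (-5) + 1·2^j; at j=8 this is 283.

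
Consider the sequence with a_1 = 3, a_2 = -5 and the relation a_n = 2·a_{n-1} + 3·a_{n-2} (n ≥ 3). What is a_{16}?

a_3 = -1;  a_4 = -17;  a_5 = -37;  …;  a_{13} = -265717;  a_{14} = -797165;  a_{15} = -2391481;  a_{16} = -7174457.
(Characteristic roots are 3 and -1.)

-7174457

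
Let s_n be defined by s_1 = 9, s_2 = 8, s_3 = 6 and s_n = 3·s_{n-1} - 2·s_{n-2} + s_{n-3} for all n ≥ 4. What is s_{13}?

26109

Iterate the recurrence:
s_4 = 11  s_5 = 29  s_6 = 71  s_7 = 166  s_8 = 385  s_9 = 894  s_{10} = 2078  s_{11} = 4831  s_{12} = 11231  s_{13} = 26109.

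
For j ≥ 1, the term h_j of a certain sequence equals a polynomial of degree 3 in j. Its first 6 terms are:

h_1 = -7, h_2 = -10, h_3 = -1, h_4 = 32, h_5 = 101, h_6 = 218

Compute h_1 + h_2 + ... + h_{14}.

16009

1st diffs: -3, 9, 33, 69, 117.
2nd diffs: 12, 24, 36, 48.
3rd diffs: 12, 12, 12 (constant).
Newton forward-difference form: h_j = -7 + (-3)·C(j-1,1) + 12·C(j-1,2) + 12·C(j-1,3).
Continuing: …, 395, 644, 977, 1406, …, h_{14} = 4322.
Summing j = 1..14 (14 terms) gives 16009.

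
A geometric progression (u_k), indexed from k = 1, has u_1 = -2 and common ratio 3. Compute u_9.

u_k = (-2)·3^(k-1).
u_9 = (-2)·3^8 = -13122.

-13122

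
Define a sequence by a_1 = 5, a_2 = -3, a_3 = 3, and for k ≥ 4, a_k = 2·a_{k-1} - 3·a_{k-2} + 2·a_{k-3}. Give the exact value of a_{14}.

289

Compute successive terms:
a_4 = 25;  a_5 = 35;  a_6 = 1;  …;  a_{11} = 27;  a_{12} = -311;  a_{13} = -349;  a_{14} = 289.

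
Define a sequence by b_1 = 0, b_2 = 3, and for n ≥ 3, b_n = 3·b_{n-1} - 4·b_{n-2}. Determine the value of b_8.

-273

b_3 = 9; b_4 = 15; b_5 = 9; b_6 = -33; b_7 = -135; b_8 = -273.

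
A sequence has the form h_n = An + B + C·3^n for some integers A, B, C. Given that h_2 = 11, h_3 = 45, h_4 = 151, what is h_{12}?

1062855

Write the equations: 2A + B + 9C = 11; 3A + B + 27C = 45; 4A + B + 81C = 151.
Subtracting the first from the second: A + 18C = 34.
Subtracting the second from the third: A + 54C = 106.
Solving: C = 2, A = -2, then B = -3.
Therefore h_{12} = -24 + (-3) + 2·531441 = 1062855.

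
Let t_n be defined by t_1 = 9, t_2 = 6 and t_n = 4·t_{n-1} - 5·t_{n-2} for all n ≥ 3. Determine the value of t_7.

-1581

Step forward from the initial values:
t_3 = -21; t_4 = -114; t_5 = -351; t_6 = -834; t_7 = -1581.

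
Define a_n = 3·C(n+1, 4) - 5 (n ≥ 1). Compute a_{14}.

C(15, 4) = 1365, so a_{14} = 4090.

4090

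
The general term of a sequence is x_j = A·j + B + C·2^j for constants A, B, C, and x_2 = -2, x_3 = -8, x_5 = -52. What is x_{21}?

-4194260

Write the equations: 2A + B + 4C = -2; 3A + B + 8C = -8; 5A + B + 32C = -52.
Subtracting the first from the second: A + 4C = -6.
Subtracting the second from the third: 2A + 24C = -44.
Solving: C = -2, A = 2, then B = 2.
So x_j = 2·j + 2 + (-2)·2^j; at j=21 this is -4194260.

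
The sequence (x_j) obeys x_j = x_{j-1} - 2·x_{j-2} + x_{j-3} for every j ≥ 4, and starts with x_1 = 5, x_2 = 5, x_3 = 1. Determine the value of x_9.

Step forward from the initial values:
x_4 = -4;  x_5 = -1;  x_6 = 8;  x_7 = 6;  x_8 = -11;  x_9 = -15.

-15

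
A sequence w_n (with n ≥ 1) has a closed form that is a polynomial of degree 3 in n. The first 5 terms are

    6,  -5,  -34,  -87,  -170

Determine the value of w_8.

-659

1st diffs: -11, -29, -53, -83.
2nd diffs: -18, -24, -30.
3rd diffs: -6, -6 (constant).
Newton forward-difference form: w_n = 6 + (-11)·C(n-1,1) + (-18)·C(n-1,2) + (-6)·C(n-1,3).
At n = 8: n-1 = 7, so w_8 = 6 - 77 - 378 - 210 = -659.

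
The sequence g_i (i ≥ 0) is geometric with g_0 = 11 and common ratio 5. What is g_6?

171875

g_i = 11·5^(i-0).
g_6 = 11·5^6 = 171875.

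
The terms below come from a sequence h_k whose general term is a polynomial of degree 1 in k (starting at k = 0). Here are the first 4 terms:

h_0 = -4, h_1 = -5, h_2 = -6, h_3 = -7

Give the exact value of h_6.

-10

1st diffs: -1, -1, -1 (constant).
So h_k = -k - 4.
Evaluating at k = 6 gives h_6 = -10.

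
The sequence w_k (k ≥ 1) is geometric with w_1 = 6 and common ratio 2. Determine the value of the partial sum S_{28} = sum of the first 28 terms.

1610612730

w_k = 6·2^(k-1).
S = 6·(2^28 - 1)/(2 - 1) = 6·(268435456 - 1)/(1) = 1610612730.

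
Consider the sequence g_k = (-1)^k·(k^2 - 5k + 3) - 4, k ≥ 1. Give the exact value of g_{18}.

(-1)^18 = 1; k^2 - 5k + 3 at k=18 is 237; so g_{18} = 233.

233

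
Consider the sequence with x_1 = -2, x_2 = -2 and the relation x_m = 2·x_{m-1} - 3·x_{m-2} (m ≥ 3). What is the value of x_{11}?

Iterate the recurrence:
x_3 = 2, x_4 = 10, x_5 = 14, x_6 = -2, x_7 = -46, x_8 = -86, x_9 = -34, x_{10} = 190, x_{11} = 482.

482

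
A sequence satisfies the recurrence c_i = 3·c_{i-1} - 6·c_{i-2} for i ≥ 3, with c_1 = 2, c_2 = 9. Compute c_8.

Compute successive terms:
c_3 = 15; c_4 = -9; c_5 = -117; c_6 = -297; c_7 = -189; c_8 = 1215.

1215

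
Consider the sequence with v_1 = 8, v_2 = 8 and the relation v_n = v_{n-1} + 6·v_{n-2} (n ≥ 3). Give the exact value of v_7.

3704

Compute successive terms:
v_3 = 56, v_4 = 104, v_5 = 440, v_6 = 1064, v_7 = 3704.
(Characteristic roots are 3 and -2.)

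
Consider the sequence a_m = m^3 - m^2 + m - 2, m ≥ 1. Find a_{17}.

4639

a_{17} = 1·17^3 - 1·17^2 + 1·17 - 2 = 4639.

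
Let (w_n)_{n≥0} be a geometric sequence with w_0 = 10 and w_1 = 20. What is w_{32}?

42949672960

Common ratio r = 2.
w_n = 10·2^(n-0).
w_{32} = 10·2^32 = 42949672960.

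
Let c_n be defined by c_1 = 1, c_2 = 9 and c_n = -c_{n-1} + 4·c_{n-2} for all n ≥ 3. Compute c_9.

Compute successive terms:
c_3 = -5;  c_4 = 41;  c_5 = -61;  c_6 = 225;  c_7 = -469;  c_8 = 1369;  c_9 = -3245.

-3245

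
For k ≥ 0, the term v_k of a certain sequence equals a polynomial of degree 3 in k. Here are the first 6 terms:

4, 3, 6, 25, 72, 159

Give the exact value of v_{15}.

1st diffs: -1, 3, 19, 47, 87.
2nd diffs: 4, 16, 28, 40.
3rd diffs: 12, 12, 12 (constant).
Newton forward-difference form: v_k = 4 + (-1)·C(k,1) + 4·C(k,2) + 12·C(k,3).
At k = 15: k = 15, so v_{15} = 4 - 15 + 420 + 5460 = 5869.

5869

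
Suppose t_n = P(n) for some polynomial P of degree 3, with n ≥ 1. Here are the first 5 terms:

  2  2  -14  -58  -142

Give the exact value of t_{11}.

-2158

1st diffs: 0, -16, -44, -84.
2nd diffs: -16, -28, -40.
3rd diffs: -12, -12 (constant).
Newton forward-difference form: t_n = 2 + (-16)·C(n-1,2) + (-12)·C(n-1,3).
At n = 11: n-1 = 10, so t_{11} = 2 - 720 - 1440 = -2158.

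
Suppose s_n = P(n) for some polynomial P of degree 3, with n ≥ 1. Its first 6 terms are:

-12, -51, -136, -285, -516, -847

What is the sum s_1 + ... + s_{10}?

-11175

1st diffs: -39, -85, -149, -231, -331.
2nd diffs: -46, -64, -82, -100.
3rd diffs: -18, -18, -18 (constant).
So s_n = -3n^3 - 5n^2 - 3n - 1.
Continuing: -1296, -1881, -2620, -3531.
Summing n = 1..10 (10 terms) gives -11175.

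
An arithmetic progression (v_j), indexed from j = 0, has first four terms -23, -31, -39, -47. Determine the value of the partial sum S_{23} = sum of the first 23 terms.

-2553

Common difference d = -8.
v_j = -23 + (j - 0)·(-8).
v_{22} = -199; S = 23·(-23 + (-199))/2 = -2553.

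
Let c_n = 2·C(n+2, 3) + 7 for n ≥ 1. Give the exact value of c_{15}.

C(17, 3) = 680, so c_{15} = 1367.

1367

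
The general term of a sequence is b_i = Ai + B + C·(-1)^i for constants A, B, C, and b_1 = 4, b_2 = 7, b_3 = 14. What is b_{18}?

The three given values yield: A + B - C = 4; 2A + B + C = 7; 3A + B - C = 14.
Subtracting the first from the second: A + 2C = 3.
Subtracting the second from the third: A - 2C = 7.
Solving: C = -1, A = 5, then B = -2.
So b_i = 5·i + (-2) + (-1)·(-1)^i; at i=18 this is 87.

87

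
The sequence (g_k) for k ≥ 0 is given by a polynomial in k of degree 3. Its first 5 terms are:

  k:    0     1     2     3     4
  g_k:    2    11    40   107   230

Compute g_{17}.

1st diffs: 9, 29, 67, 123.
2nd diffs: 20, 38, 56.
3rd diffs: 18, 18 (constant).
Newton forward-difference form: g_k = 2 + 9·C(k,1) + 20·C(k,2) + 18·C(k,3).
At k = 17: k = 17, so g_{17} = 2 + 153 + 2720 + 12240 = 15115.

15115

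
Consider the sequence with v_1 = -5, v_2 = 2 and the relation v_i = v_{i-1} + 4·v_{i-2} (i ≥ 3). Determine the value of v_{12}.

-43402

Iterate the recurrence:
v_3 = -18; v_4 = -10; v_5 = -82; v_6 = -122; v_7 = -450; v_8 = -938; v_9 = -2738; v_{10} = -6490; v_{11} = -17442; v_{12} = -43402.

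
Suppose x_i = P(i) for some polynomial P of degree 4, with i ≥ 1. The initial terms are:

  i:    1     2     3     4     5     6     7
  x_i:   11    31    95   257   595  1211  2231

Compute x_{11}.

1st diffs: 20, 64, 162, 338, 616, 1020.
2nd diffs: 44, 98, 176, 278, 404.
3rd diffs: 54, 78, 102, 126.
4th diffs: 24, 24, 24 (constant).
So x_i = i^4 - i^3 + 3i^2 + 3i + 5.
Evaluating at i = 11 gives x_{11} = 13711.

13711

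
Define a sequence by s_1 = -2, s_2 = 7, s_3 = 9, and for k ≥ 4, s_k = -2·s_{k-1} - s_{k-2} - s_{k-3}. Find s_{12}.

-1446

Applying the relation repeatedly:
s_4 = -23; s_5 = 30; s_6 = -46; s_7 = 85; s_8 = -154; s_9 = 269; s_{10} = -469; s_{11} = 823; s_{12} = -1446.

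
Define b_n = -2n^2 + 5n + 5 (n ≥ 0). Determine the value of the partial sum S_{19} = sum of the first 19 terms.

Over n = 0..18: Σn = 171, Σn² = 2109.
Total = (-2)·2109 + (5)·171 + (5)·19 = -3268.

-3268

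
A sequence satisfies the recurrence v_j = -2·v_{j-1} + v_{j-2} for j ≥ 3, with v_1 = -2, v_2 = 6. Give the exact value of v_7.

-478

Compute successive terms:
v_3 = -14;  v_4 = 34;  v_5 = -82;  v_6 = 198;  v_7 = -478.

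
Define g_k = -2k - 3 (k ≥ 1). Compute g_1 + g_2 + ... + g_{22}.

Over k = 1..22: Σk = 253.
Total = (-2)·253 + (-3)·22 = -572.

-572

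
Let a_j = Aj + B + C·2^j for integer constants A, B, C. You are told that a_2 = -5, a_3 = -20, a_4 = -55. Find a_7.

Plug in j = 2, 3, 4: 2A + B + 4C = -5; 3A + B + 8C = -20; 4A + B + 16C = -55.
Subtracting the first from the second: A + 4C = -15.
Subtracting the second from the third: A + 8C = -35.
Solving: C = -5, A = 5, then B = 5.
So a_j = 5·j + 5 + (-5)·2^j; at j=7 this is -600.

-600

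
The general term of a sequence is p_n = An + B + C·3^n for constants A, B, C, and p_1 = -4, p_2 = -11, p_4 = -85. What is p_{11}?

At n = 1, 2, 4: A + B + 3C = -4; 2A + B + 9C = -11; 4A + B + 81C = -85.
Subtracting the first from the second: A + 6C = -7.
Subtracting the second from the third: 2A + 72C = -74.
Solving: C = -1, A = -1, then B = 0.
Therefore p_{11} = -11 + 0 + (-1)·177147 = -177158.

-177158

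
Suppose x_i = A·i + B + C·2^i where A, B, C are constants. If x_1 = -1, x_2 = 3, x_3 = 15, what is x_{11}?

8143

Plug in i = 1, 2, 3: A + B + 2C = -1; 2A + B + 4C = 3; 3A + B + 8C = 15.
Subtracting the first from the second: A + 2C = 4.
Subtracting the second from the third: A + 4C = 12.
Solving: C = 4, A = -4, then B = -5.
Hence x_{11} = -4·11 + (-5) + 4·2048 = 8143.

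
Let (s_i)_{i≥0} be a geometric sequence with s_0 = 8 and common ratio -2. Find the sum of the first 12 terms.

s_i = 8·(-2)^(i-0).
S = 8·((-2)^12 - 1)/(-2 - 1) = 8·(4096 - 1)/(-3) = -10920.

-10920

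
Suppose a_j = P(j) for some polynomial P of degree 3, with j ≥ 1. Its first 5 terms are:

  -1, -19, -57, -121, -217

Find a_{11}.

-1801

1st diffs: -18, -38, -64, -96.
2nd diffs: -20, -26, -32.
3rd diffs: -6, -6 (constant).
So a_j = -j^3 - 4j^2 + j + 3.
Evaluating at j = 11 gives a_{11} = -1801.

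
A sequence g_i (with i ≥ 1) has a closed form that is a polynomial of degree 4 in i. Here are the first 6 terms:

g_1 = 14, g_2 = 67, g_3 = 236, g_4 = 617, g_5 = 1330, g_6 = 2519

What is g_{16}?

1st diffs: 53, 169, 381, 713, 1189.
2nd diffs: 116, 212, 332, 476.
3rd diffs: 96, 120, 144.
4th diffs: 24, 24 (constant).
Newton forward-difference form: g_i = 14 + 53·C(i-1,1) + 116·C(i-1,2) + 96·C(i-1,3) + 24·C(i-1,4).
At i = 16: i-1 = 15, so g_{16} = 14 + 795 + 12180 + 43680 + 32760 = 89429.

89429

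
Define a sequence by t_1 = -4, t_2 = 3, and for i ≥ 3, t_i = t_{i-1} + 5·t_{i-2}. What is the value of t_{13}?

Applying the relation repeatedly:
t_3 = -17; t_4 = -2; t_5 = -87; …; t_{10} = -8762; t_{11} = -27147; t_{12} = -70957; t_{13} = -206692.

-206692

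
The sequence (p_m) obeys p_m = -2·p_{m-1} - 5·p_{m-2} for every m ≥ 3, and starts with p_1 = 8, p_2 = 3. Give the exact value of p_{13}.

Applying the relation repeatedly:
p_3 = -46, p_4 = 77, p_5 = 76, …, p_{10} = 5643, p_{11} = 19034, p_{12} = -66283, p_{13} = 37396.

37396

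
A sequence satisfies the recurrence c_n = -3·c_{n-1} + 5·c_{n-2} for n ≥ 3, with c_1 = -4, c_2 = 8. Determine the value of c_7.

-12884

Step forward from the initial values:
c_3 = -44, c_4 = 172, c_5 = -736, c_6 = 3068, c_7 = -12884.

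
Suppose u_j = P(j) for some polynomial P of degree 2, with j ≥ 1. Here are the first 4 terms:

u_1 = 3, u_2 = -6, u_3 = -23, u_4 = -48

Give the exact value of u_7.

1st diffs: -9, -17, -25.
2nd diffs: -8, -8 (constant).
Newton forward-difference form: u_j = 3 + (-9)·C(j-1,1) + (-8)·C(j-1,2).
At j = 7: j-1 = 6, so u_7 = 3 - 54 - 120 = -171.

-171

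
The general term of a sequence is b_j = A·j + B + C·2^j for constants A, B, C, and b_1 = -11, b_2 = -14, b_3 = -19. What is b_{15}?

Write the equations: A + B + 2C = -11; 2A + B + 4C = -14; 3A + B + 8C = -19.
Subtracting the first from the second: A + 2C = -3.
Subtracting the second from the third: A + 4C = -5.
Solving: C = -1, A = -1, then B = -8.
Therefore b_{15} = -15 + (-8) + (-1)·32768 = -32791.

-32791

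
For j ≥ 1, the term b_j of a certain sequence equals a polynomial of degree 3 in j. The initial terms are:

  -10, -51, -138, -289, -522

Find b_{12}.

1st diffs: -41, -87, -151, -233.
2nd diffs: -46, -64, -82.
3rd diffs: -18, -18 (constant).
Newton forward-difference form: b_j = -10 + (-41)·C(j-1,1) + (-46)·C(j-1,2) + (-18)·C(j-1,3).
At j = 12: j-1 = 11, so b_{12} = -10 - 451 - 2530 - 2970 = -5961.

-5961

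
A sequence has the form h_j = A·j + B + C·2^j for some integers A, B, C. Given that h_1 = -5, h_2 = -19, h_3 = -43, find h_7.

Plug in j = 1, 2, 3: A + B + 2C = -5; 2A + B + 4C = -19; 3A + B + 8C = -43.
Subtracting the first from the second: A + 2C = -14.
Subtracting the second from the third: A + 4C = -24.
Solving: C = -5, A = -4, then B = 9.
Therefore h_7 = -28 + 9 + (-5)·128 = -659.

-659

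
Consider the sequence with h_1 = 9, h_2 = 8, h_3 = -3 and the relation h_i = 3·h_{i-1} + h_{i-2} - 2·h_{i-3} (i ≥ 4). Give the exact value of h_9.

Compute successive terms:
h_4 = -19;  h_5 = -76;  h_6 = -241;  h_7 = -761;  h_8 = -2372;  h_9 = -7395.

-7395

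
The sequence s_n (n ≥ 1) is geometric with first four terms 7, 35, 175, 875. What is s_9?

Common ratio r = 5.
s_n = 7·5^(n-1).
s_9 = 7·5^8 = 2734375.

2734375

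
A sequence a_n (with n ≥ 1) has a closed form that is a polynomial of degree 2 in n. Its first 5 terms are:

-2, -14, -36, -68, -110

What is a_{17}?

1st diffs: -12, -22, -32, -42.
2nd diffs: -10, -10, -10 (constant).
Newton forward-difference form: a_n = -2 + (-12)·C(n-1,1) + (-10)·C(n-1,2).
At n = 17: n-1 = 16, so a_{17} = -2 - 192 - 1200 = -1394.

-1394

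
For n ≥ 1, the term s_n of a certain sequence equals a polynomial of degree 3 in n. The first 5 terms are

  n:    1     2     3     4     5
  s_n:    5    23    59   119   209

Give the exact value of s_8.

1st diffs: 18, 36, 60, 90.
2nd diffs: 18, 24, 30.
3rd diffs: 6, 6 (constant).
Newton forward-difference form: s_n = 5 + 18·C(n-1,1) + 18·C(n-1,2) + 6·C(n-1,3).
At n = 8: n-1 = 7, so s_8 = 5 + 126 + 378 + 210 = 719.

719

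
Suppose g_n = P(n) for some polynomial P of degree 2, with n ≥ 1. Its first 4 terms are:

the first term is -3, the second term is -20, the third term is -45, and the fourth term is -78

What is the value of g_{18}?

-1380

1st diffs: -17, -25, -33.
2nd diffs: -8, -8 (constant).
So g_n = -4n^2 - 5n + 6.
Evaluating at n = 18 gives g_{18} = -1380.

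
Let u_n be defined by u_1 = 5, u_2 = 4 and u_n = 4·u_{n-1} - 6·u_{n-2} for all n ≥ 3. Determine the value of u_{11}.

42784

Step forward from the initial values:
u_3 = -14  u_4 = -80  u_5 = -236  u_6 = -464  u_7 = -440  u_8 = 1024  u_9 = 6736  u_{10} = 20800  u_{11} = 42784.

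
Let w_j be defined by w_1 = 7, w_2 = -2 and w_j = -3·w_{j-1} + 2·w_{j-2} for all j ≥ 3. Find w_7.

Step forward from the initial values:
w_3 = 20  w_4 = -64  w_5 = 232  w_6 = -824  w_7 = 2936.

2936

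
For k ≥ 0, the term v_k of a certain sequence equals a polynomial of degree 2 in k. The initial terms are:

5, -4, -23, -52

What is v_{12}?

-763

1st diffs: -9, -19, -29.
2nd diffs: -10, -10 (constant).
Newton forward-difference form: v_k = 5 + (-9)·C(k,1) + (-10)·C(k,2).
At k = 12: k = 12, so v_{12} = 5 - 108 - 660 = -763.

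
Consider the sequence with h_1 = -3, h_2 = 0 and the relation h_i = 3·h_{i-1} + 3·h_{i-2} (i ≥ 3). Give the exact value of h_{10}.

Compute successive terms:
h_3 = -9; h_4 = -27; h_5 = -108; h_6 = -405; h_7 = -1539; h_8 = -5832; h_9 = -22113; h_{10} = -83835.

-83835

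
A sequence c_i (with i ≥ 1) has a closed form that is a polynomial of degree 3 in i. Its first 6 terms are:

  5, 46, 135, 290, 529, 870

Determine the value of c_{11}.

1st diffs: 41, 89, 155, 239, 341.
2nd diffs: 48, 66, 84, 102.
3rd diffs: 18, 18, 18 (constant).
Newton forward-difference form: c_i = 5 + 41·C(i-1,1) + 48·C(i-1,2) + 18·C(i-1,3).
At i = 11: i-1 = 10, so c_{11} = 5 + 410 + 2160 + 2160 = 4735.

4735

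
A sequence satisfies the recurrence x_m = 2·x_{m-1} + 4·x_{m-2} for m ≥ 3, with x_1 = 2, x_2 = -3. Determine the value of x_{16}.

-5275648

Iterate the recurrence:
x_3 = 2; x_4 = -8; x_5 = -8; …; x_{13} = -155648; x_{14} = -503808; x_{15} = -1630208; x_{16} = -5275648.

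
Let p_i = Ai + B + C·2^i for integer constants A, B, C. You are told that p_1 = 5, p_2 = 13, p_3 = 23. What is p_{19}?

524399

At i = 1, 2, 3: A + B + 2C = 5; 2A + B + 4C = 13; 3A + B + 8C = 23.
Subtracting the first from the second: A + 2C = 8.
Subtracting the second from the third: A + 4C = 10.
Solving: C = 1, A = 6, then B = -3.
Therefore p_{19} = 114 + (-3) + 1·524288 = 524399.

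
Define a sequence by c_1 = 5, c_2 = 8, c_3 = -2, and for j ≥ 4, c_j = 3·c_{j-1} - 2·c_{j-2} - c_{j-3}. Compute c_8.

Iterate the recurrence:
c_4 = -27, c_5 = -85, c_6 = -199, c_7 = -400, c_8 = -717.

-717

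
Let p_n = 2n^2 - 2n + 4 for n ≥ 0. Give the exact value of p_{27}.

1408

p_{27} = 2·27^2 - 2·27 + 4 = 1408.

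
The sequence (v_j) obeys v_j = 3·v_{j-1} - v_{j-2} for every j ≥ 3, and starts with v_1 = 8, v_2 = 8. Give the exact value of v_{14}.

600200

Iterate the recurrence:
v_3 = 16, v_4 = 40, v_5 = 104, …, v_{11} = 33448, v_{12} = 87568, v_{13} = 229256, v_{14} = 600200.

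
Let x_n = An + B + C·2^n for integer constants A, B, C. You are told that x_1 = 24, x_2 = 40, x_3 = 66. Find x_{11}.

10314

Plug in n = 1, 2, 3: A + B + 2C = 24; 2A + B + 4C = 40; 3A + B + 8C = 66.
Subtracting the first from the second: A + 2C = 16.
Subtracting the second from the third: A + 4C = 26.
Solving: C = 5, A = 6, then B = 8.
Hence x_{11} = 6·11 + 8 + 5·2048 = 10314.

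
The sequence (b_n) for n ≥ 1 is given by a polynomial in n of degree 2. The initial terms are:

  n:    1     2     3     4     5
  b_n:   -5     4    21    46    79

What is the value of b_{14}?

736

1st diffs: 9, 17, 25, 33.
2nd diffs: 8, 8, 8 (constant).
So b_n = 4n^2 - 3n - 6.
Evaluating at n = 14 gives b_{14} = 736.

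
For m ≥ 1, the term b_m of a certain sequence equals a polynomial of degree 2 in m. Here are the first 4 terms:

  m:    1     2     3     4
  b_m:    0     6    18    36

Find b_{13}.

468

1st diffs: 6, 12, 18.
2nd diffs: 6, 6 (constant).
Newton forward-difference form: b_m = 6·C(m-1,1) + 6·C(m-1,2).
At m = 13: m-1 = 12, so b_{13} = 72 + 396 = 468.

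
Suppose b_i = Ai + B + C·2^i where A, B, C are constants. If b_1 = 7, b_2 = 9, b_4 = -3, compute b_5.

-29

Write the equations: A + B + 2C = 7; 2A + B + 4C = 9; 4A + B + 16C = -3.
Subtracting the first from the second: A + 2C = 2.
Subtracting the second from the third: 2A + 12C = -12.
Solving: C = -2, A = 6, then B = 5.
Hence b_5 = 6·5 + 5 + (-2)·32 = -29.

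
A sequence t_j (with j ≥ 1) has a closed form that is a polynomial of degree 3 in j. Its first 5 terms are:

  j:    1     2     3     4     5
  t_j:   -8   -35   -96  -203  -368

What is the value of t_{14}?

-6443

1st diffs: -27, -61, -107, -165.
2nd diffs: -34, -46, -58.
3rd diffs: -12, -12 (constant).
So t_j = -2j^3 - 5j^2 + 2j - 3.
Evaluating at j = 14 gives t_{14} = -6443.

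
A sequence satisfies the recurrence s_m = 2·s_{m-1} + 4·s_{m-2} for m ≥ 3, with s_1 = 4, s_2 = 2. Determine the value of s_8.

5760

Step forward from the initial values:
s_3 = 20;  s_4 = 48;  s_5 = 176;  s_6 = 544;  s_7 = 1792;  s_8 = 5760.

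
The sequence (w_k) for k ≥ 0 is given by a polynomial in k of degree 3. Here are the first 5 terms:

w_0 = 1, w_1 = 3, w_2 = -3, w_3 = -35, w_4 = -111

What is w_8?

-1215

1st diffs: 2, -6, -32, -76.
2nd diffs: -8, -26, -44.
3rd diffs: -18, -18 (constant).
Newton forward-difference form: w_k = 1 + 2·C(k,1) + (-8)·C(k,2) + (-18)·C(k,3).
At k = 8: k = 8, so w_8 = 1 + 16 - 224 - 1008 = -1215.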